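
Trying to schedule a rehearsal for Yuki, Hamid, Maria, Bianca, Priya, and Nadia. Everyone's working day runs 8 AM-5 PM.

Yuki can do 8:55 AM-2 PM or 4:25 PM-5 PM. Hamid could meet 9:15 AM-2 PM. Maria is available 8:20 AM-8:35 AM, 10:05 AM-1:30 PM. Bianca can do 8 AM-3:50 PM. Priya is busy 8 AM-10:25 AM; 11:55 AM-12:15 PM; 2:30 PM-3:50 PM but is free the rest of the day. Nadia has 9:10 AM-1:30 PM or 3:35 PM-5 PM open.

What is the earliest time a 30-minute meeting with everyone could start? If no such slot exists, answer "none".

Yuki free: 08:55-14:00, 16:25-17:00.
Hamid free: 09:15-14:00.
Maria free: 08:20-08:35, 10:05-13:30.
Bianca free: 08:00-15:50.
Priya free: 10:25-11:55, 12:15-14:30, 15:50-17:00 (invert busy blocks within the working day).
Nadia free: 09:10-13:30, 15:35-17:00.
Yuki ∩ Hamid: 09:15-14:00.
Yuki ∩ Hamid ∩ Maria: 10:05-13:30.
Yuki ∩ Hamid ∩ Maria ∩ Bianca: 10:05-13:30.
Yuki ∩ Hamid ∩ Maria ∩ Bianca ∩ Priya: 10:25-11:55, 12:15-13:30.
Yuki ∩ Hamid ∩ Maria ∩ Bianca ∩ Priya ∩ Nadia: 10:25-11:55, 12:15-13:30.
The first common window of at least 30 minutes is 10:25-11:55, so the earliest start is 10:25.

10:25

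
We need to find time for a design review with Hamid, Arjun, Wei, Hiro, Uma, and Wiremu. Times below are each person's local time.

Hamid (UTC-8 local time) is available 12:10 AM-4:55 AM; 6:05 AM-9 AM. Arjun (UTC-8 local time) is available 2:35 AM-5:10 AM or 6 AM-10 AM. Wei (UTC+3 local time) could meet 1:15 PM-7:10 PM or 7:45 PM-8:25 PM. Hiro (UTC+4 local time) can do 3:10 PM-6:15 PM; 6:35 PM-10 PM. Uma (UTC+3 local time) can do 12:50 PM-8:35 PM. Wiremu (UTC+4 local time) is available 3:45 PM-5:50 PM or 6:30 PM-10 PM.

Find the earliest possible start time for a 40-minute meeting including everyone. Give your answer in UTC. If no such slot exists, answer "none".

11:45

Hamid in UTC: 08:10-12:55, 14:05-17:00 (add 8h to convert from UTC-8).
Arjun in UTC: 10:35-13:10, 14:00-18:00 (add 8h to convert from UTC-8).
Wei in UTC: 10:15-16:10, 16:45-17:25 (subtract 3h to convert from UTC+3).
Hiro in UTC: 11:10-14:15, 14:35-18:00 (subtract 4h to convert from UTC+4).
Uma in UTC: 09:50-17:35 (subtract 3h to convert from UTC+3).
Wiremu in UTC: 11:45-13:50, 14:30-18:00 (subtract 4h to convert from UTC+4).
Hamid ∩ Arjun: 10:35-12:55, 14:05-17:00.
Hamid ∩ Arjun ∩ Wei: 10:35-12:55, 14:05-16:10, 16:45-17:00.
Hamid ∩ Arjun ∩ Wei ∩ Hiro: 11:10-12:55, 14:05-14:15, 14:35-16:10, 16:45-17:00.
Hamid ∩ Arjun ∩ Wei ∩ Hiro ∩ Uma: 11:10-12:55, 14:05-14:15, 14:35-16:10, 16:45-17:00.
Hamid ∩ Arjun ∩ Wei ∩ Hiro ∩ Uma ∩ Wiremu: 11:45-12:55, 14:35-16:10, 16:45-17:00.
So the common availability across everyone is 11:45-12:55, 14:35-16:10, 16:45-17:00.
The first common window of at least 40 minutes is 11:45-12:55, so the earliest start is 11:45.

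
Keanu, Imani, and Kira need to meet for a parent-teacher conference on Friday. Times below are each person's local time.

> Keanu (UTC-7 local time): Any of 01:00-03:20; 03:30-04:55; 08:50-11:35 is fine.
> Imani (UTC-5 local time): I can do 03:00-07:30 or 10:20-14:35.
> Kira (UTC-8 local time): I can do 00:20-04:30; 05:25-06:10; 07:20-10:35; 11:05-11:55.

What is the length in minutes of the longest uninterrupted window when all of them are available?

165

Keanu in UTC: 08:00-10:20, 10:30-11:55, 15:50-18:35 (add 7h to convert from UTC-7).
Imani in UTC: 08:00-12:30, 15:20-19:35 (add 5h to convert from UTC-5).
Kira in UTC: 08:20-12:30, 13:25-14:10, 15:20-18:35, 19:05-19:55 (add 8h to convert from UTC-8).
Keanu ∩ Imani: 08:00-10:20, 10:30-11:55, 15:50-18:35.
Keanu ∩ Imani ∩ Kira: 08:20-10:20, 10:30-11:55, 15:50-18:35.
The longest is 15:50-18:35 at 165 minutes.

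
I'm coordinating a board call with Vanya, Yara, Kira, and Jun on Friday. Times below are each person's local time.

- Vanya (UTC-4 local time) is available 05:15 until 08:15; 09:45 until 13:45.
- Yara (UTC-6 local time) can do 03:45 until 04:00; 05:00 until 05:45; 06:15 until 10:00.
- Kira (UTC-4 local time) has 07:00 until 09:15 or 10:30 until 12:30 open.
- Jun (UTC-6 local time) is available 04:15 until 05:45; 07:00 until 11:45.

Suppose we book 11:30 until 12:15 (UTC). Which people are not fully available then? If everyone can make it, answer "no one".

Jun, Yara

Vanya in UTC: 09:15-12:15, 13:45-17:45 (add 4h to convert from UTC-4).
Yara in UTC: 09:45-10:00, 11:00-11:45, 12:15-16:00 (add 6h to convert from UTC-6).
Kira in UTC: 11:00-13:15, 14:30-16:30 (add 4h to convert from UTC-4).
Jun in UTC: 10:15-11:45, 13:00-17:45 (add 6h to convert from UTC-6).
Vanya: free for 11:30-12:15. Yara: not fully free for 11:30-12:15. Kira: free for 11:30-12:15. Jun: not fully free for 11:30-12:15.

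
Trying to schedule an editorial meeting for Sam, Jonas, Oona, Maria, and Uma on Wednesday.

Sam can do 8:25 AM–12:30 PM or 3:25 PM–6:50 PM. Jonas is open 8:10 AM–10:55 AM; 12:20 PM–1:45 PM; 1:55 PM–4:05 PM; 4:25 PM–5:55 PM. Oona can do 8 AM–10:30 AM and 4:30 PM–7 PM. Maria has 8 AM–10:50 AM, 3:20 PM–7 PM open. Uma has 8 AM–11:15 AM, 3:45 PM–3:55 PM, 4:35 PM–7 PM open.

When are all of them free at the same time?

08:25-10:30, 16:35-17:55

Sam ∩ Jonas: 08:25-10:55, 12:20-12:30, 15:25-16:05, 16:25-17:55.
Sam ∩ Jonas ∩ Oona: 08:25-10:30, 16:30-17:55.
Sam ∩ Jonas ∩ Oona ∩ Maria: 08:25-10:30, 16:30-17:55.
Sam ∩ Jonas ∩ Oona ∩ Maria ∩ Uma: 08:25-10:30, 16:35-17:55.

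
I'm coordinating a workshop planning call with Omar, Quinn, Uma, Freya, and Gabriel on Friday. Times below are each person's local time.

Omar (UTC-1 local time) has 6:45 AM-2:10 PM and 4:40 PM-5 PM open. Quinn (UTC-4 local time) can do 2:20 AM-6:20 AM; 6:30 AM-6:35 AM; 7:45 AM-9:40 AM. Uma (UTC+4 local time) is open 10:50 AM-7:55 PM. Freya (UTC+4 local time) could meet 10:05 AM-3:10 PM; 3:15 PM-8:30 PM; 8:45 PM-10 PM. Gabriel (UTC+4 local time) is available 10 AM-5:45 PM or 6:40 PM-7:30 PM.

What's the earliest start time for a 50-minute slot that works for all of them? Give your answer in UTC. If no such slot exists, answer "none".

Omar in UTC: 07:45-15:10, 17:40-18:00 (add 1h to convert from UTC-1).
Quinn in UTC: 06:20-10:20, 10:30-10:35, 11:45-13:40 (add 4h to convert from UTC-4).
Uma in UTC: 06:50-15:55 (subtract 4h to convert from UTC+4).
Freya in UTC: 06:05-11:10, 11:15-16:30, 16:45-18:00 (subtract 4h to convert from UTC+4).
Gabriel in UTC: 06:00-13:45, 14:40-15:30 (subtract 4h to convert from UTC+4).
Omar ∩ Quinn: 07:45-10:20, 10:30-10:35, 11:45-13:40.
Omar ∩ Quinn ∩ Uma: 07:45-10:20, 10:30-10:35, 11:45-13:40.
Omar ∩ Quinn ∩ Uma ∩ Freya: 07:45-10:20, 10:30-10:35, 11:45-13:40.
Omar ∩ Quinn ∩ Uma ∩ Freya ∩ Gabriel: 07:45-10:20, 10:30-10:35, 11:45-13:40.
The first common window of at least 50 minutes is 07:45-10:20, so the earliest start is 07:45.

07:45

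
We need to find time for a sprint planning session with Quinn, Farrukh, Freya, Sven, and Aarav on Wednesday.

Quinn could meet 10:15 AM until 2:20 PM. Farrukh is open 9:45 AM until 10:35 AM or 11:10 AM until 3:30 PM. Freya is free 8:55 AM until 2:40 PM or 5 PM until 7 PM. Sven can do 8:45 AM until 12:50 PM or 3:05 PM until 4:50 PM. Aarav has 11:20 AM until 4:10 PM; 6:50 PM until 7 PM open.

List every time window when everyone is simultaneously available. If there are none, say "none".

11:20-12:50

Quinn ∩ Farrukh: 10:15-10:35, 11:10-14:20.
Quinn ∩ Farrukh ∩ Freya: 10:15-10:35, 11:10-14:20.
Quinn ∩ Farrukh ∩ Freya ∩ Sven: 10:15-10:35, 11:10-12:50.
Quinn ∩ Farrukh ∩ Freya ∩ Sven ∩ Aarav: 11:20-12:50.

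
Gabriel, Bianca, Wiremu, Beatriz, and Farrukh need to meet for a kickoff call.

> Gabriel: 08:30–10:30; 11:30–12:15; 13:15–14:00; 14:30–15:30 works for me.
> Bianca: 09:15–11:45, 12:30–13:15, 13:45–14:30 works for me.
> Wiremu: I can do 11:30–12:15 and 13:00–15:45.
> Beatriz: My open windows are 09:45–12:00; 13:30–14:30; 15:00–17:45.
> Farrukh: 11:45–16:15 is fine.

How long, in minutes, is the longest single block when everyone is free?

Gabriel ∩ Bianca: 09:15-10:30, 11:30-11:45, 13:45-14:00.
Gabriel ∩ Bianca ∩ Wiremu: 11:30-11:45, 13:45-14:00.
Gabriel ∩ Bianca ∩ Wiremu ∩ Beatriz: 11:30-11:45, 13:45-14:00.
Gabriel ∩ Bianca ∩ Wiremu ∩ Beatriz ∩ Farrukh: 13:45-14:00.
Those are the intersection windows.
The longest is 13:45-14:00 at 15 minutes.

15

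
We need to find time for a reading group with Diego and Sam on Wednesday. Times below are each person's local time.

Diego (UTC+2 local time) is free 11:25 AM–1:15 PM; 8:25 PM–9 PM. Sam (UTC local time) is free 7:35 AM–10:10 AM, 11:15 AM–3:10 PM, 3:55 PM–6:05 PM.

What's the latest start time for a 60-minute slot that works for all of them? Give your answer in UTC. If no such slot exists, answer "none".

none

Diego in UTC: 09:25-11:15, 18:25-19:00 (subtract 2h to convert from UTC+2).
Sam in UTC: 07:35-10:10, 11:15-15:10, 15:55-18:05.
Diego ∩ Sam: 09:25-10:10.
So the common availability across everyone is 09:25-10:10.
No common window is at least 60 minutes long.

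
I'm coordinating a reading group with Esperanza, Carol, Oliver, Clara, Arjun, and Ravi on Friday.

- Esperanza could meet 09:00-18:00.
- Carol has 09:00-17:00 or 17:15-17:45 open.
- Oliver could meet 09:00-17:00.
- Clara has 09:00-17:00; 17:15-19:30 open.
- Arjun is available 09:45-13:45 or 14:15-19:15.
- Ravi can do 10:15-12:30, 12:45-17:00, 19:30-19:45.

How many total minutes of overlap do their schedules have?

360

Esperanza ∩ Carol: 09:00-17:00, 17:15-17:45.
Esperanza ∩ Carol ∩ Oliver: 09:00-17:00.
Esperanza ∩ Carol ∩ Oliver ∩ Clara: 09:00-17:00.
Esperanza ∩ Carol ∩ Oliver ∩ Clara ∩ Arjun: 09:45-13:45, 14:15-17:00.
Esperanza ∩ Carol ∩ Oliver ∩ Clara ∩ Arjun ∩ Ravi: 10:15-12:30, 12:45-13:45, 14:15-17:00.
So the common availability across everyone is 10:15-12:30, 12:45-13:45, 14:15-17:00.
Summing the common windows: 135 + 60 + 165 = 360 minutes.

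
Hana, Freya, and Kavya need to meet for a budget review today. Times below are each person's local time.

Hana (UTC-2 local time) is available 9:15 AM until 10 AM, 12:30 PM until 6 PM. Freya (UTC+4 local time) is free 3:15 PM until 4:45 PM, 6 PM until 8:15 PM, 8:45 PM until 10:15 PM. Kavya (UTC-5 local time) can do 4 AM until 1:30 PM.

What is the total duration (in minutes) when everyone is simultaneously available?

240

Hana in UTC: 11:15-12:00, 14:30-20:00 (add 2h to convert from UTC-2).
Freya in UTC: 11:15-12:45, 14:00-16:15, 16:45-18:15 (subtract 4h to convert from UTC+4).
Kavya in UTC: 09:00-18:30 (add 5h to convert from UTC-5).
Hana ∩ Freya: 11:15-12:00, 14:30-16:15, 16:45-18:15.
Hana ∩ Freya ∩ Kavya: 11:15-12:00, 14:30-16:15, 16:45-18:15.
So the common availability across everyone is 11:15-12:00, 14:30-16:15, 16:45-18:15.
Summing the common windows: 45 + 105 + 90 = 240 minutes.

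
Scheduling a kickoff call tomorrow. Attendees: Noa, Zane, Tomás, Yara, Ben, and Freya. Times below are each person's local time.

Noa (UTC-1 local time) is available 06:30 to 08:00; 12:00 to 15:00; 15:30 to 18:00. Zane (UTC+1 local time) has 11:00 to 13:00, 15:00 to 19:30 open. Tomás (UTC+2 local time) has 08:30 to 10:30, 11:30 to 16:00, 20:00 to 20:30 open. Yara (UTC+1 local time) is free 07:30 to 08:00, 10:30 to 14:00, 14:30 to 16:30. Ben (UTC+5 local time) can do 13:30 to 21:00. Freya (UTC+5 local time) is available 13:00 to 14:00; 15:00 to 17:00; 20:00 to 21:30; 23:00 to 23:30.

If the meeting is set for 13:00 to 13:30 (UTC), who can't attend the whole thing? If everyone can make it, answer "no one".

Noa in UTC: 07:30-09:00, 13:00-16:00, 16:30-19:00 (add 1h to convert from UTC-1).
Zane in UTC: 10:00-12:00, 14:00-18:30 (subtract 1h to convert from UTC+1).
Tomás in UTC: 06:30-08:30, 09:30-14:00, 18:00-18:30 (subtract 2h to convert from UTC+2).
Yara in UTC: 06:30-07:00, 09:30-13:00, 13:30-15:30 (subtract 1h to convert from UTC+1).
Ben in UTC: 08:30-16:00 (subtract 5h to convert from UTC+5).
Freya in UTC: 08:00-09:00, 10:00-12:00, 15:00-16:30, 18:00-18:30 (subtract 5h to convert from UTC+5).
Noa: free for 13:00-13:30. Zane: not fully free for 13:00-13:30. Tomás: free for 13:00-13:30. Yara: not fully free for 13:00-13:30. Ben: free for 13:00-13:30. Freya: not fully free for 13:00-13:30.

Freya, Yara, Zane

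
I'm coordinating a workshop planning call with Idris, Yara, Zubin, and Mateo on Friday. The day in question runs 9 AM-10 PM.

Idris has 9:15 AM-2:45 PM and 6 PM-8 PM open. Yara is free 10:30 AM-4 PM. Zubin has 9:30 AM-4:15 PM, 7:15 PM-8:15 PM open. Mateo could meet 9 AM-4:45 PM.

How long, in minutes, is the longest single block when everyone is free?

255

Idris ∩ Yara: 10:30-14:45.
Idris ∩ Yara ∩ Zubin: 10:30-14:45.
Idris ∩ Yara ∩ Zubin ∩ Mateo: 10:30-14:45.
Those are the intersection windows.
The longest is 10:30-14:45 at 255 minutes.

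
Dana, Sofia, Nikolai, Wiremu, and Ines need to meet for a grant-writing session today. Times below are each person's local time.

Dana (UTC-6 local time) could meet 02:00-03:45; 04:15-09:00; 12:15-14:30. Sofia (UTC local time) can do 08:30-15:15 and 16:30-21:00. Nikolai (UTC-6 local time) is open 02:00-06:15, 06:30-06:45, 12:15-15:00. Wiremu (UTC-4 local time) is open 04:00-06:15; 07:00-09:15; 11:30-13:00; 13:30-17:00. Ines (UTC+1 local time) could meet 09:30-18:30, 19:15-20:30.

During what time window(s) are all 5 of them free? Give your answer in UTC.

08:30-09:45, 11:00-12:15, 12:30-12:45, 18:15-19:30

Dana in UTC: 08:00-09:45, 10:15-15:00, 18:15-20:30 (add 6h to convert from UTC-6).
Sofia in UTC: 08:30-15:15, 16:30-21:00.
Nikolai in UTC: 08:00-12:15, 12:30-12:45, 18:15-21:00 (add 6h to convert from UTC-6).
Wiremu in UTC: 08:00-10:15, 11:00-13:15, 15:30-17:00, 17:30-21:00 (add 4h to convert from UTC-4).
Ines in UTC: 08:30-17:30, 18:15-19:30 (subtract 1h to convert from UTC+1).
Dana ∩ Sofia: 08:30-09:45, 10:15-15:00, 18:15-20:30.
Dana ∩ Sofia ∩ Nikolai: 08:30-09:45, 10:15-12:15, 12:30-12:45, 18:15-20:30.
Dana ∩ Sofia ∩ Nikolai ∩ Wiremu: 08:30-09:45, 11:00-12:15, 12:30-12:45, 18:15-20:30.
Dana ∩ Sofia ∩ Nikolai ∩ Wiremu ∩ Ines: 08:30-09:45, 11:00-12:15, 12:30-12:45, 18:15-19:30.
Those are the intersection windows.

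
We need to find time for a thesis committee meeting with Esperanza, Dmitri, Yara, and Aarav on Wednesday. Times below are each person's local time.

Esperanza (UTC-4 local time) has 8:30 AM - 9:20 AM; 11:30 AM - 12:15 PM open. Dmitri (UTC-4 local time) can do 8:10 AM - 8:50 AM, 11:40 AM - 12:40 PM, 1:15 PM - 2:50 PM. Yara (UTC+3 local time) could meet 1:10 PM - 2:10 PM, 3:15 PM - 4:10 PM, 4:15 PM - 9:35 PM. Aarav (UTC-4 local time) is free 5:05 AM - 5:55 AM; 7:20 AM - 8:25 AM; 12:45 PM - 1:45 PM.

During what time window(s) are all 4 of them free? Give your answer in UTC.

none

Esperanza in UTC: 12:30-13:20, 15:30-16:15 (add 4h to convert from UTC-4).
Dmitri in UTC: 12:10-12:50, 15:40-16:40, 17:15-18:50 (add 4h to convert from UTC-4).
Yara in UTC: 10:10-11:10, 12:15-13:10, 13:15-18:35 (subtract 3h to convert from UTC+3).
Aarav in UTC: 09:05-09:55, 11:20-12:25, 16:45-17:45 (add 4h to convert from UTC-4).
Esperanza ∩ Dmitri: 12:30-12:50, 15:40-16:15.
Esperanza ∩ Dmitri ∩ Yara: 12:30-12:50, 15:40-16:15.
Esperanza ∩ Dmitri ∩ Yara ∩ Aarav: ∅.
There is no time when everyone is free.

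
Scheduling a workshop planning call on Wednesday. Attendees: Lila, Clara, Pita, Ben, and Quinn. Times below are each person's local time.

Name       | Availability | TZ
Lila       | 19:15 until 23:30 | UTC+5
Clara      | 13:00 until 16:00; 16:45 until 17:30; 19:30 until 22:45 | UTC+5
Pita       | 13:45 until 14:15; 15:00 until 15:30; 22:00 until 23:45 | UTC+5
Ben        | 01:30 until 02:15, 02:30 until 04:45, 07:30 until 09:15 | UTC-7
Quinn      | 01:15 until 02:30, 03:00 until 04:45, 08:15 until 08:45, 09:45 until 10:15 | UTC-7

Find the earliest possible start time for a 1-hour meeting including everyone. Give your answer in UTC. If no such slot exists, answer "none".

Lila in UTC: 14:15-18:30 (subtract 5h to convert from UTC+5).
Clara in UTC: 08:00-11:00, 11:45-12:30, 14:30-17:45 (subtract 5h to convert from UTC+5).
Pita in UTC: 08:45-09:15, 10:00-10:30, 17:00-18:45 (subtract 5h to convert from UTC+5).
Ben in UTC: 08:30-09:15, 09:30-11:45, 14:30-16:15 (add 7h to convert from UTC-7).
Quinn in UTC: 08:15-09:30, 10:00-11:45, 15:15-15:45, 16:45-17:15 (add 7h to convert from UTC-7).
Lila ∩ Clara: 14:30-17:45.
Lila ∩ Clara ∩ Pita: 17:00-17:45.
Lila ∩ Clara ∩ Pita ∩ Ben: ∅.
Lila ∩ Clara ∩ Pita ∩ Ben ∩ Quinn: ∅.
There is no time when everyone is free.
No common window is at least 60 minutes long.

none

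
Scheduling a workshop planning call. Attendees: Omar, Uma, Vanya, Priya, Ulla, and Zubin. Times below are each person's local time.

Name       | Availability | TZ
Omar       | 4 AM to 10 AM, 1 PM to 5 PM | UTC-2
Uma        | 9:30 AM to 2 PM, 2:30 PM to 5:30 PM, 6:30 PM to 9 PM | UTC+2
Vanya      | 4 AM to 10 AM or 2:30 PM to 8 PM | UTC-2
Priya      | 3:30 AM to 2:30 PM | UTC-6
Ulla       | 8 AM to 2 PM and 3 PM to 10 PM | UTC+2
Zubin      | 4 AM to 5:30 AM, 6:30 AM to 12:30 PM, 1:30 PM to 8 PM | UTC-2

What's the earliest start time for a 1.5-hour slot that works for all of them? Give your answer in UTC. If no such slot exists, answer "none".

09:30

Omar in UTC: 06:00-12:00, 15:00-19:00 (add 2h to convert from UTC-2).
Uma in UTC: 07:30-12:00, 12:30-15:30, 16:30-19:00 (subtract 2h to convert from UTC+2).
Vanya in UTC: 06:00-12:00, 16:30-22:00 (add 2h to convert from UTC-2).
Priya in UTC: 09:30-20:30 (add 6h to convert from UTC-6).
Ulla in UTC: 06:00-12:00, 13:00-20:00 (subtract 2h to convert from UTC+2).
Zubin in UTC: 06:00-07:30, 08:30-14:30, 15:30-22:00 (add 2h to convert from UTC-2).
Omar ∩ Uma: 07:30-12:00, 15:00-15:30, 16:30-19:00.
Omar ∩ Uma ∩ Vanya: 07:30-12:00, 16:30-19:00.
Omar ∩ Uma ∩ Vanya ∩ Priya: 09:30-12:00, 16:30-19:00.
Omar ∩ Uma ∩ Vanya ∩ Priya ∩ Ulla: 09:30-12:00, 16:30-19:00.
Omar ∩ Uma ∩ Vanya ∩ Priya ∩ Ulla ∩ Zubin: 09:30-12:00, 16:30-19:00.
The first common window of at least 90 minutes is 09:30-12:00, so the earliest start is 09:30.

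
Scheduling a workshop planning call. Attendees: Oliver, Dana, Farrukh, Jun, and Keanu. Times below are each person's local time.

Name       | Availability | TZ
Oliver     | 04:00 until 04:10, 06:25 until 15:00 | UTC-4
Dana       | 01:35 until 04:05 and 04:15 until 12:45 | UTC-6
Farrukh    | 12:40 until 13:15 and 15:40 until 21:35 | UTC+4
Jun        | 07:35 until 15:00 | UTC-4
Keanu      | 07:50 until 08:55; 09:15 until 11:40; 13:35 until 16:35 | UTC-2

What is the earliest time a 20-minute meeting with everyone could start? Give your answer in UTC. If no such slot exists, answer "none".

11:40

Oliver in UTC: 08:00-08:10, 10:25-19:00 (add 4h to convert from UTC-4).
Dana in UTC: 07:35-10:05, 10:15-18:45 (add 6h to convert from UTC-6).
Farrukh in UTC: 08:40-09:15, 11:40-17:35 (subtract 4h to convert from UTC+4).
Jun in UTC: 11:35-19:00 (add 4h to convert from UTC-4).
Keanu in UTC: 09:50-10:55, 11:15-13:40, 15:35-18:35 (add 2h to convert from UTC-2).
Oliver ∩ Dana: 08:00-08:10, 10:25-18:45.
Oliver ∩ Dana ∩ Farrukh: 11:40-17:35.
Oliver ∩ Dana ∩ Farrukh ∩ Jun: 11:40-17:35.
Oliver ∩ Dana ∩ Farrukh ∩ Jun ∩ Keanu: 11:40-13:40, 15:35-17:35.
Those are the intersection windows.
The first common window of at least 20 minutes is 11:40-13:40, so the earliest start is 11:40.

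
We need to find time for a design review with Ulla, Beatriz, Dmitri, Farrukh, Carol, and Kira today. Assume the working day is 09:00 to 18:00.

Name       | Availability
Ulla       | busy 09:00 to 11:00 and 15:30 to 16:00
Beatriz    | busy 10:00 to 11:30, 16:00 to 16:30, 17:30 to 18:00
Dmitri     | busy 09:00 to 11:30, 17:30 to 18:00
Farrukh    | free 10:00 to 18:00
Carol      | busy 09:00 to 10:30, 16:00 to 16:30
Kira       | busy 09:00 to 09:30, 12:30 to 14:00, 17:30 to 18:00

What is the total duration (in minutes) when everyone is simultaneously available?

210

Ulla free: 11:00-15:30, 16:00-18:00 (invert busy blocks within the working day).
Beatriz free: 09:00-10:00, 11:30-16:00, 16:30-17:30 (invert busy blocks within the working day).
Dmitri free: 11:30-17:30 (invert busy blocks within the working day).
Farrukh free: 10:00-18:00.
Carol free: 10:30-16:00, 16:30-18:00 (invert busy blocks within the working day).
Kira free: 09:30-12:30, 14:00-17:30 (invert busy blocks within the working day).
Ulla ∩ Beatriz: 11:30-15:30, 16:30-17:30.
Ulla ∩ Beatriz ∩ Dmitri: 11:30-15:30, 16:30-17:30.
Ulla ∩ Beatriz ∩ Dmitri ∩ Farrukh: 11:30-15:30, 16:30-17:30.
Ulla ∩ Beatriz ∩ Dmitri ∩ Farrukh ∩ Carol: 11:30-15:30, 16:30-17:30.
Ulla ∩ Beatriz ∩ Dmitri ∩ Farrukh ∩ Carol ∩ Kira: 11:30-12:30, 14:00-15:30, 16:30-17:30.
So the common availability across everyone is 11:30-12:30, 14:00-15:30, 16:30-17:30.
Summing the common windows: 60 + 90 + 60 = 210 minutes.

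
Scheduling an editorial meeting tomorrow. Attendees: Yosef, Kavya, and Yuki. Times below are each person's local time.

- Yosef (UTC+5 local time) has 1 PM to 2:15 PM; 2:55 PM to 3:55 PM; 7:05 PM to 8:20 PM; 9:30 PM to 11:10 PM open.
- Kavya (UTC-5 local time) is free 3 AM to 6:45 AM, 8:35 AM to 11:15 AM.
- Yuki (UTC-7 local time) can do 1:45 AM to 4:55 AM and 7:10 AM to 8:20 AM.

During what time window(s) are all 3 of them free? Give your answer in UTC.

Yosef in UTC: 08:00-09:15, 09:55-10:55, 14:05-15:20, 16:30-18:10 (subtract 5h to convert from UTC+5).
Kavya in UTC: 08:00-11:45, 13:35-16:15 (add 5h to convert from UTC-5).
Yuki in UTC: 08:45-11:55, 14:10-15:20 (add 7h to convert from UTC-7).
Yosef ∩ Kavya: 08:00-09:15, 09:55-10:55, 14:05-15:20.
Yosef ∩ Kavya ∩ Yuki: 08:45-09:15, 09:55-10:55, 14:10-15:20.

08:45-09:15, 09:55-10:55, 14:10-15:20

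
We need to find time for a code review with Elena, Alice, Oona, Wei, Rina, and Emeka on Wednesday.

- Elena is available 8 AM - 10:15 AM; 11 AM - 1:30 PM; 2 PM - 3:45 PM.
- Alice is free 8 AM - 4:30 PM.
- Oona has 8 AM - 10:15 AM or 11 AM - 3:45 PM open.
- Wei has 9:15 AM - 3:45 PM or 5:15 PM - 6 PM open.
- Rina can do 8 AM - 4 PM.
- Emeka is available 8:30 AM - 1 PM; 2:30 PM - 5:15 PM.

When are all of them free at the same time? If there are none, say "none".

09:15-10:15, 11:00-13:00, 14:30-15:45

Elena ∩ Alice: 08:00-10:15, 11:00-13:30, 14:00-15:45.
Elena ∩ Alice ∩ Oona: 08:00-10:15, 11:00-13:30, 14:00-15:45.
Elena ∩ Alice ∩ Oona ∩ Wei: 09:15-10:15, 11:00-13:30, 14:00-15:45.
Elena ∩ Alice ∩ Oona ∩ Wei ∩ Rina: 09:15-10:15, 11:00-13:30, 14:00-15:45.
Elena ∩ Alice ∩ Oona ∩ Wei ∩ Rina ∩ Emeka: 09:15-10:15, 11:00-13:00, 14:30-15:45.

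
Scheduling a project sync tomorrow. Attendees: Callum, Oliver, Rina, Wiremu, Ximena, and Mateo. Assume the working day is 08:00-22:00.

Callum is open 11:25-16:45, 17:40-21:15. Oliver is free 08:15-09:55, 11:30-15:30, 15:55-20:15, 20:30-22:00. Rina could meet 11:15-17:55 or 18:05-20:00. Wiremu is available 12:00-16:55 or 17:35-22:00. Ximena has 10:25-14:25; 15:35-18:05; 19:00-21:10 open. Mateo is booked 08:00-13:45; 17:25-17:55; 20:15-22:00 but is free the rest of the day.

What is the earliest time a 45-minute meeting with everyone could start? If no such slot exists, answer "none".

15:55

Callum free: 11:25-16:45, 17:40-21:15.
Oliver free: 08:15-09:55, 11:30-15:30, 15:55-20:15, 20:30-22:00.
Rina free: 11:15-17:55, 18:05-20:00.
Wiremu free: 12:00-16:55, 17:35-22:00.
Ximena free: 10:25-14:25, 15:35-18:05, 19:00-21:10.
Mateo free: 13:45-17:25, 17:55-20:15 (invert busy blocks within the working day).
Callum ∩ Oliver: 11:30-15:30, 15:55-16:45, 17:40-20:15, 20:30-21:15.
Callum ∩ Oliver ∩ Rina: 11:30-15:30, 15:55-16:45, 17:40-17:55, 18:05-20:00.
Callum ∩ Oliver ∩ Rina ∩ Wiremu: 12:00-15:30, 15:55-16:45, 17:40-17:55, 18:05-20:00.
Callum ∩ Oliver ∩ Rina ∩ Wiremu ∩ Ximena: 12:00-14:25, 15:55-16:45, 17:40-17:55, 19:00-20:00.
Callum ∩ Oliver ∩ Rina ∩ Wiremu ∩ Ximena ∩ Mateo: 13:45-14:25, 15:55-16:45, 19:00-20:00.
The first common window of at least 45 minutes is 15:55-16:45, so the earliest start is 15:55.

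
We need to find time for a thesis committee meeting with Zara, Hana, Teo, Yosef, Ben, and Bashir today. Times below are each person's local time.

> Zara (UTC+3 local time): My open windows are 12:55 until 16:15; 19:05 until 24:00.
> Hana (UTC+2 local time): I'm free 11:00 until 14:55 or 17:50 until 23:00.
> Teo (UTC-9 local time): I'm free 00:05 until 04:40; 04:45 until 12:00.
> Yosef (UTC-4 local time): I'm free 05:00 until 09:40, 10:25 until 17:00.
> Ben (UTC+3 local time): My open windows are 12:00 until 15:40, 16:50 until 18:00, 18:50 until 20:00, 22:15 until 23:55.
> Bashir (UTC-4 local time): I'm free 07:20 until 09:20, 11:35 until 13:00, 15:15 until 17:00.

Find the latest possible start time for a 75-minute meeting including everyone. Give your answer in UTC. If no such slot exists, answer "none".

Zara in UTC: 09:55-13:15, 16:05-21:00 (subtract 3h to convert from UTC+3).
Hana in UTC: 09:00-12:55, 15:50-21:00 (subtract 2h to convert from UTC+2).
Teo in UTC: 09:05-13:40, 13:45-21:00 (add 9h to convert from UTC-9).
Yosef in UTC: 09:00-13:40, 14:25-21:00 (add 4h to convert from UTC-4).
Ben in UTC: 09:00-12:40, 13:50-15:00, 15:50-17:00, 19:15-20:55 (subtract 3h to convert from UTC+3).
Bashir in UTC: 11:20-13:20, 15:35-17:00, 19:15-21:00 (add 4h to convert from UTC-4).
Zara ∩ Hana: 09:55-12:55, 16:05-21:00.
Zara ∩ Hana ∩ Teo: 09:55-12:55, 16:05-21:00.
Zara ∩ Hana ∩ Teo ∩ Yosef: 09:55-12:55, 16:05-21:00.
Zara ∩ Hana ∩ Teo ∩ Yosef ∩ Ben: 09:55-12:40, 16:05-17:00, 19:15-20:55.
Zara ∩ Hana ∩ Teo ∩ Yosef ∩ Ben ∩ Bashir: 11:20-12:40, 16:05-17:00, 19:15-20:55.
The last common window of at least 75 minutes is 19:15-20:55; a 75-minute meeting can start as late as 19:40 and still end by 20:55.

19:40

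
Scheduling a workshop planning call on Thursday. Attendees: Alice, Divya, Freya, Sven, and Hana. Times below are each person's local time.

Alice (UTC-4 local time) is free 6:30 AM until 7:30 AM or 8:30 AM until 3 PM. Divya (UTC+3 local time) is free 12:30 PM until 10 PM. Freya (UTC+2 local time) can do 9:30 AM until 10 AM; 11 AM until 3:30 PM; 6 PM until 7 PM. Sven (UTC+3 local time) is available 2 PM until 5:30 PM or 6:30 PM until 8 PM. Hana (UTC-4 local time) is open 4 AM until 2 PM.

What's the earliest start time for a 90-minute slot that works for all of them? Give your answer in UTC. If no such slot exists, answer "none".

none

Alice in UTC: 10:30-11:30, 12:30-19:00 (add 4h to convert from UTC-4).
Divya in UTC: 09:30-19:00 (subtract 3h to convert from UTC+3).
Freya in UTC: 07:30-08:00, 09:00-13:30, 16:00-17:00 (subtract 2h to convert from UTC+2).
Sven in UTC: 11:00-14:30, 15:30-17:00 (subtract 3h to convert from UTC+3).
Hana in UTC: 08:00-18:00 (add 4h to convert from UTC-4).
Alice ∩ Divya: 10:30-11:30, 12:30-19:00.
Alice ∩ Divya ∩ Freya: 10:30-11:30, 12:30-13:30, 16:00-17:00.
Alice ∩ Divya ∩ Freya ∩ Sven: 11:00-11:30, 12:30-13:30, 16:00-17:00.
Alice ∩ Divya ∩ Freya ∩ Sven ∩ Hana: 11:00-11:30, 12:30-13:30, 16:00-17:00.
No common window is at least 90 minutes long.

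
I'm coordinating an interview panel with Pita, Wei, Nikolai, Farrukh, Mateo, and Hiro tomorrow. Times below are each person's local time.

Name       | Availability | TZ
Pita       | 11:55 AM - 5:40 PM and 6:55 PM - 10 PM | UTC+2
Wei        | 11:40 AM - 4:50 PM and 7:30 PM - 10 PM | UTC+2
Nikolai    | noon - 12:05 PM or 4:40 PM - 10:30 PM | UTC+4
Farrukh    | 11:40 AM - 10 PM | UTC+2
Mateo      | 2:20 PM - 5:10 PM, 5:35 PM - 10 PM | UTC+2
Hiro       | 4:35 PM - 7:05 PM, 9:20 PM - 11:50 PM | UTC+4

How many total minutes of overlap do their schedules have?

190

Pita in UTC: 09:55-15:40, 16:55-20:00 (subtract 2h to convert from UTC+2).
Wei in UTC: 09:40-14:50, 17:30-20:00 (subtract 2h to convert from UTC+2).
Nikolai in UTC: 08:00-08:05, 12:40-18:30 (subtract 4h to convert from UTC+4).
Farrukh in UTC: 09:40-20:00 (subtract 2h to convert from UTC+2).
Mateo in UTC: 12:20-15:10, 15:35-20:00 (subtract 2h to convert from UTC+2).
Hiro in UTC: 12:35-15:05, 17:20-19:50 (subtract 4h to convert from UTC+4).
Pita ∩ Wei: 09:55-14:50, 17:30-20:00.
Pita ∩ Wei ∩ Nikolai: 12:40-14:50, 17:30-18:30.
Pita ∩ Wei ∩ Nikolai ∩ Farrukh: 12:40-14:50, 17:30-18:30.
Pita ∩ Wei ∩ Nikolai ∩ Farrukh ∩ Mateo: 12:40-14:50, 17:30-18:30.
Pita ∩ Wei ∩ Nikolai ∩ Farrukh ∩ Mateo ∩ Hiro: 12:40-14:50, 17:30-18:30.
Those are the intersection windows.
Summing the common windows: 130 + 60 = 190 minutes.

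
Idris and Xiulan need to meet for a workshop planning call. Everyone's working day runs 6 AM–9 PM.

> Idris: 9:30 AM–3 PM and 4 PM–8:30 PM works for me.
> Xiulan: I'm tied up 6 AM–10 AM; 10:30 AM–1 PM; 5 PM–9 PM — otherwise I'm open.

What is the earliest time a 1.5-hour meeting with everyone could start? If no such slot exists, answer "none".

13:00

Idris free: 09:30-15:00, 16:00-20:30.
Xiulan free: 10:00-10:30, 13:00-17:00 (invert busy blocks within the working day).
Idris ∩ Xiulan: 10:00-10:30, 13:00-15:00, 16:00-17:00.
Those are the intersection windows.
The first common window of at least 90 minutes is 13:00-15:00, so the earliest start is 13:00.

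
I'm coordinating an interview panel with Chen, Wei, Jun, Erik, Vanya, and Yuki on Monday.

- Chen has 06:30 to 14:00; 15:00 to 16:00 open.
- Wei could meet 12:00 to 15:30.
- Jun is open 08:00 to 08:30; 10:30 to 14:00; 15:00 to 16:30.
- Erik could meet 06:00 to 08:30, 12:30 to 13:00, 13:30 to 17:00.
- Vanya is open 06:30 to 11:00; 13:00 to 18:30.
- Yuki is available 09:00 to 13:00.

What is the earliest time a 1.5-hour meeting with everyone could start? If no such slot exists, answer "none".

Chen ∩ Wei: 12:00-14:00, 15:00-15:30.
Chen ∩ Wei ∩ Jun: 12:00-14:00, 15:00-15:30.
Chen ∩ Wei ∩ Jun ∩ Erik: 12:30-13:00, 13:30-14:00, 15:00-15:30.
Chen ∩ Wei ∩ Jun ∩ Erik ∩ Vanya: 13:30-14:00, 15:00-15:30.
Chen ∩ Wei ∩ Jun ∩ Erik ∩ Vanya ∩ Yuki: ∅.
There is no time when everyone is free.
No common window is at least 90 minutes long.

none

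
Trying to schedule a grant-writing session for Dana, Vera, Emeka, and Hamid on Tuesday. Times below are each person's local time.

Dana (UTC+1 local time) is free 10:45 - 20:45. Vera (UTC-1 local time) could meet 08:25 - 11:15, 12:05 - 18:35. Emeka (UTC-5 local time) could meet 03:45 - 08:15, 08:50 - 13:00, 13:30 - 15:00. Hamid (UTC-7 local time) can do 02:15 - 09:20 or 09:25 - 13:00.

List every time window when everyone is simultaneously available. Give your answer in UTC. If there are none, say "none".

09:45-12:15, 13:05-13:15, 13:50-16:20, 16:25-18:00, 18:30-19:35

Dana in UTC: 09:45-19:45 (subtract 1h to convert from UTC+1).
Vera in UTC: 09:25-12:15, 13:05-19:35 (add 1h to convert from UTC-1).
Emeka in UTC: 08:45-13:15, 13:50-18:00, 18:30-20:00 (add 5h to convert from UTC-5).
Hamid in UTC: 09:15-16:20, 16:25-20:00 (add 7h to convert from UTC-7).
Dana ∩ Vera: 09:45-12:15, 13:05-19:35.
Dana ∩ Vera ∩ Emeka: 09:45-12:15, 13:05-13:15, 13:50-18:00, 18:30-19:35.
Dana ∩ Vera ∩ Emeka ∩ Hamid: 09:45-12:15, 13:05-13:15, 13:50-16:20, 16:25-18:00, 18:30-19:35.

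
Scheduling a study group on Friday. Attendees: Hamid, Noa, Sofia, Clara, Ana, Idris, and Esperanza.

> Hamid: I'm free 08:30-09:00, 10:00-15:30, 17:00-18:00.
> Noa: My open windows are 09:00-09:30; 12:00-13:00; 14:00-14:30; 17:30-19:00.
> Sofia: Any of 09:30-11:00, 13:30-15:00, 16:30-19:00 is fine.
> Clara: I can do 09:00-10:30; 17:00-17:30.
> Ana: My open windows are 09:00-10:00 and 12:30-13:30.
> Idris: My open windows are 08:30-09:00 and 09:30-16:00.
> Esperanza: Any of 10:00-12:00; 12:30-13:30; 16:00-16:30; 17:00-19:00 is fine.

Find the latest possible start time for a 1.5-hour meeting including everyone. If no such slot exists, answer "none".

none

Hamid ∩ Noa: 12:00-13:00, 14:00-14:30, 17:30-18:00.
Hamid ∩ Noa ∩ Sofia: 14:00-14:30, 17:30-18:00.
Hamid ∩ Noa ∩ Sofia ∩ Clara: ∅.
Hamid ∩ Noa ∩ Sofia ∩ Clara ∩ Ana: ∅.
Hamid ∩ Noa ∩ Sofia ∩ Clara ∩ Ana ∩ Idris: ∅.
Hamid ∩ Noa ∩ Sofia ∩ Clara ∩ Ana ∩ Idris ∩ Esperanza: ∅.
There is no time when everyone is free.
No common window is at least 90 minutes long.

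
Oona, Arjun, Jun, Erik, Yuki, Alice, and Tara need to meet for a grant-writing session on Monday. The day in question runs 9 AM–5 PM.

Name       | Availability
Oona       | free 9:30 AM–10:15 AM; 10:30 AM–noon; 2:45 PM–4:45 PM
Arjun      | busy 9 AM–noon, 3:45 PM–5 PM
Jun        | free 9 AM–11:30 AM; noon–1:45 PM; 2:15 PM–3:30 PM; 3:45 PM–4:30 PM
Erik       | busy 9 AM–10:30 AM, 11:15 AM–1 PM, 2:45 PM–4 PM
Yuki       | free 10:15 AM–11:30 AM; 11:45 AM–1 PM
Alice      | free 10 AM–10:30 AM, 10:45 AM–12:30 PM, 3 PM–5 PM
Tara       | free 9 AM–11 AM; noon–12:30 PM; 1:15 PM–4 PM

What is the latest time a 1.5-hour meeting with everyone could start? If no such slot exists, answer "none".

Oona free: 09:30-10:15, 10:30-12:00, 14:45-16:45.
Arjun free: 12:00-15:45 (invert busy blocks within the working day).
Jun free: 09:00-11:30, 12:00-13:45, 14:15-15:30, 15:45-16:30.
Erik free: 10:30-11:15, 13:00-14:45, 16:00-17:00 (invert busy blocks within the working day).
Yuki free: 10:15-11:30, 11:45-13:00.
Alice free: 10:00-10:30, 10:45-12:30, 15:00-17:00.
Tara free: 09:00-11:00, 12:00-12:30, 13:15-16:00.
Oona ∩ Arjun: 14:45-15:45.
Oona ∩ Arjun ∩ Jun: 14:45-15:30.
Oona ∩ Arjun ∩ Jun ∩ Erik: ∅.
Oona ∩ Arjun ∩ Jun ∩ Erik ∩ Yuki: ∅.
Oona ∩ Arjun ∩ Jun ∩ Erik ∩ Yuki ∩ Alice: ∅.
Oona ∩ Arjun ∩ Jun ∩ Erik ∩ Yuki ∩ Alice ∩ Tara: ∅.
There is no time when everyone is free.
No common window is at least 90 minutes long.

none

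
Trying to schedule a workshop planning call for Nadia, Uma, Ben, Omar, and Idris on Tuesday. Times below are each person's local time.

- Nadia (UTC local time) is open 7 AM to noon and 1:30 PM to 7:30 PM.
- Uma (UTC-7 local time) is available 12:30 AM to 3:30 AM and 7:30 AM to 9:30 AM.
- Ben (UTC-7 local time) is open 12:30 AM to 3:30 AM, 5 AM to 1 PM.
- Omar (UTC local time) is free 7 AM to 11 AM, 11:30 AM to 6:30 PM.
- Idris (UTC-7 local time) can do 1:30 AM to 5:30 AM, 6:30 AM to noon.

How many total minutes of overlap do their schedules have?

240

Nadia in UTC: 07:00-12:00, 13:30-19:30.
Uma in UTC: 07:30-10:30, 14:30-16:30 (add 7h to convert from UTC-7).
Ben in UTC: 07:30-10:30, 12:00-20:00 (add 7h to convert from UTC-7).
Omar in UTC: 07:00-11:00, 11:30-18:30.
Idris in UTC: 08:30-12:30, 13:30-19:00 (add 7h to convert from UTC-7).
Nadia ∩ Uma: 07:30-10:30, 14:30-16:30.
Nadia ∩ Uma ∩ Ben: 07:30-10:30, 14:30-16:30.
Nadia ∩ Uma ∩ Ben ∩ Omar: 07:30-10:30, 14:30-16:30.
Nadia ∩ Uma ∩ Ben ∩ Omar ∩ Idris: 08:30-10:30, 14:30-16:30.
So the common availability across everyone is 08:30-10:30, 14:30-16:30.
Summing the common windows: 120 + 120 = 240 minutes.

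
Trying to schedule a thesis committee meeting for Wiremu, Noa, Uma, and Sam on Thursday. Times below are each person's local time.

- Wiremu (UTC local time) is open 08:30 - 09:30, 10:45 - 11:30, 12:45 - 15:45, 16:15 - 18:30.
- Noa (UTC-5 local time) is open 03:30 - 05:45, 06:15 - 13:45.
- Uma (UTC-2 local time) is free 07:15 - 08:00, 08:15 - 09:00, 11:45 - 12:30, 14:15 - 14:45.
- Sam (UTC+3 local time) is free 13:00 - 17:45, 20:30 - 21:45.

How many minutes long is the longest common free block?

45

Wiremu in UTC: 08:30-09:30, 10:45-11:30, 12:45-15:45, 16:15-18:30.
Noa in UTC: 08:30-10:45, 11:15-18:45 (add 5h to convert from UTC-5).
Uma in UTC: 09:15-10:00, 10:15-11:00, 13:45-14:30, 16:15-16:45 (add 2h to convert from UTC-2).
Sam in UTC: 10:00-14:45, 17:30-18:45 (subtract 3h to convert from UTC+3).
Wiremu ∩ Noa: 08:30-09:30, 11:15-11:30, 12:45-15:45, 16:15-18:30.
Wiremu ∩ Noa ∩ Uma: 09:15-09:30, 13:45-14:30, 16:15-16:45.
Wiremu ∩ Noa ∩ Uma ∩ Sam: 13:45-14:30.
So the common availability across everyone is 13:45-14:30.
The longest is 13:45-14:30 at 45 minutes.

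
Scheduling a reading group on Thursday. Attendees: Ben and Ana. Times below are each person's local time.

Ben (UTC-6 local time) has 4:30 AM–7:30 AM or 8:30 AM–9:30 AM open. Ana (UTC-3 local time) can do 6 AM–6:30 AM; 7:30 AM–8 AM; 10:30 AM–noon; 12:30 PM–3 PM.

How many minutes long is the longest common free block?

Ben in UTC: 10:30-13:30, 14:30-15:30 (add 6h to convert from UTC-6).
Ana in UTC: 09:00-09:30, 10:30-11:00, 13:30-15:00, 15:30-18:00 (add 3h to convert from UTC-3).
Ben ∩ Ana: 10:30-11:00, 14:30-15:00.
Those are the intersection windows.
The longest is 10:30-11:00 at 30 minutes.

30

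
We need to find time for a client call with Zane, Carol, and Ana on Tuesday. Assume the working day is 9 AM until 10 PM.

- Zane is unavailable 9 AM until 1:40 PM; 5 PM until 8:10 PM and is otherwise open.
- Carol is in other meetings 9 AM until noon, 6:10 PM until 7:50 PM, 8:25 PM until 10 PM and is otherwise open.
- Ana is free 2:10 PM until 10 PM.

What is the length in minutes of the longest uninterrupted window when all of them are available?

170

Zane free: 13:40-17:00, 20:10-22:00 (invert busy blocks within the working day).
Carol free: 12:00-18:10, 19:50-20:25 (invert busy blocks within the working day).
Ana free: 14:10-22:00.
Zane ∩ Carol: 13:40-17:00, 20:10-20:25.
Zane ∩ Carol ∩ Ana: 14:10-17:00, 20:10-20:25.
The longest is 14:10-17:00 at 170 minutes.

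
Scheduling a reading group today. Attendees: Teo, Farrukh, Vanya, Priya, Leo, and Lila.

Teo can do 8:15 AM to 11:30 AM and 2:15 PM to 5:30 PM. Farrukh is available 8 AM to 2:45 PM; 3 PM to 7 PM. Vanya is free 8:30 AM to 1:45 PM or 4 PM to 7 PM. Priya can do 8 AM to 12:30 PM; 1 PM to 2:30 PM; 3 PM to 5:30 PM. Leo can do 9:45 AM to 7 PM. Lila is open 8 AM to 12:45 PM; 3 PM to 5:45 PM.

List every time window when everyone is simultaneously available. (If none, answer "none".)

09:45-11:30, 16:00-17:30

Teo ∩ Farrukh: 08:15-11:30, 14:15-14:45, 15:00-17:30.
Teo ∩ Farrukh ∩ Vanya: 08:30-11:30, 16:00-17:30.
Teo ∩ Farrukh ∩ Vanya ∩ Priya: 08:30-11:30, 16:00-17:30.
Teo ∩ Farrukh ∩ Vanya ∩ Priya ∩ Leo: 09:45-11:30, 16:00-17:30.
Teo ∩ Farrukh ∩ Vanya ∩ Priya ∩ Leo ∩ Lila: 09:45-11:30, 16:00-17:30.
Those are the intersection windows.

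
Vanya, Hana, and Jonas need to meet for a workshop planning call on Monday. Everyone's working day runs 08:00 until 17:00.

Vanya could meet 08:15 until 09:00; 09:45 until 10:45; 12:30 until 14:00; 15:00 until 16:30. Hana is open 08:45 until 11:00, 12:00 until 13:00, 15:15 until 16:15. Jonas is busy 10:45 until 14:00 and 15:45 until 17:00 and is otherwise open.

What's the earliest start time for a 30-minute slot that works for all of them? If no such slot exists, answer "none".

Vanya free: 08:15-09:00, 09:45-10:45, 12:30-14:00, 15:00-16:30.
Hana free: 08:45-11:00, 12:00-13:00, 15:15-16:15.
Jonas free: 08:00-10:45, 14:00-15:45 (invert busy blocks within the working day).
Vanya ∩ Hana: 08:45-09:00, 09:45-10:45, 12:30-13:00, 15:15-16:15.
Vanya ∩ Hana ∩ Jonas: 08:45-09:00, 09:45-10:45, 15:15-15:45.
The first common window of at least 30 minutes is 09:45-10:45, so the earliest start is 09:45.

09:45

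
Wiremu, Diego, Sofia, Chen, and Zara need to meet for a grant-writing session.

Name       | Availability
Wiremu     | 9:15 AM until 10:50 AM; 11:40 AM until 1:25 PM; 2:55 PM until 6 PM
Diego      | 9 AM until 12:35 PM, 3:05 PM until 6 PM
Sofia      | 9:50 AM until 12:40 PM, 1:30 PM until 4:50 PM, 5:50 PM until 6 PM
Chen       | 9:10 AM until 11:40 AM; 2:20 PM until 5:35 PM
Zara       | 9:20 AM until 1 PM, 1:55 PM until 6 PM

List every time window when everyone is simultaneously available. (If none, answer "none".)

Wiremu ∩ Diego: 09:15-10:50, 11:40-12:35, 15:05-18:00.
Wiremu ∩ Diego ∩ Sofia: 09:50-10:50, 11:40-12:35, 15:05-16:50, 17:50-18:00.
Wiremu ∩ Diego ∩ Sofia ∩ Chen: 09:50-10:50, 15:05-16:50.
Wiremu ∩ Diego ∩ Sofia ∩ Chen ∩ Zara: 09:50-10:50, 15:05-16:50.

09:50-10:50, 15:05-16:50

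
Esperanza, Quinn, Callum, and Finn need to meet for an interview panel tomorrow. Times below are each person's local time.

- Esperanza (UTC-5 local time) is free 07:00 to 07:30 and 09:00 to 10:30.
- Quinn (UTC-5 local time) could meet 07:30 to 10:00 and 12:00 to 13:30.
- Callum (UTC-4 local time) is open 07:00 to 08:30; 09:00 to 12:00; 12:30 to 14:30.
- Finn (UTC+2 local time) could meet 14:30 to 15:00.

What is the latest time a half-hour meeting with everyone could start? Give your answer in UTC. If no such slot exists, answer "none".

none

Esperanza in UTC: 12:00-12:30, 14:00-15:30 (add 5h to convert from UTC-5).
Quinn in UTC: 12:30-15:00, 17:00-18:30 (add 5h to convert from UTC-5).
Callum in UTC: 11:00-12:30, 13:00-16:00, 16:30-18:30 (add 4h to convert from UTC-4).
Finn in UTC: 12:30-13:00 (subtract 2h to convert from UTC+2).
Esperanza ∩ Quinn: 14:00-15:00.
Esperanza ∩ Quinn ∩ Callum: 14:00-15:00.
Esperanza ∩ Quinn ∩ Callum ∩ Finn: ∅.
There is no time when everyone is free.
No common window is at least 30 minutes long.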